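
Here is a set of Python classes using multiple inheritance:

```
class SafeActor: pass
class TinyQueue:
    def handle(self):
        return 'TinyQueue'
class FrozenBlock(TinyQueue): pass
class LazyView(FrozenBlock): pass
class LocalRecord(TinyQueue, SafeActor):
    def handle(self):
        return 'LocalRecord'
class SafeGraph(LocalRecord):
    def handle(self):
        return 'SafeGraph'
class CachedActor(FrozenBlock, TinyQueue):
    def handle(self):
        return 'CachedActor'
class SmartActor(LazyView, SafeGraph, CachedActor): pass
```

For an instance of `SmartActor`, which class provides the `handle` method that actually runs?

SafeGraph

L[SmartActor] = SmartActor + merge(L[LazyView], L[SafeGraph], L[CachedActor], [LazyView SafeGraph CachedActor])
  take LazyView:  [LazyView FrozenBlock TinyQueue object] + [SafeGraph LocalRecord TinyQueue SafeActor object] + [CachedActor FrozenBlock TinyQueue object] + [LazyView SafeGraph CachedActor]
  take SafeGraph:  [FrozenBlock TinyQueue object] + [SafeGraph LocalRecord TinyQueue SafeActor object] + [CachedActor FrozenBlock TinyQueue object] + [SafeGraph CachedActor]
  take LocalRecord:  [FrozenBlock TinyQueue object] + [LocalRecord TinyQueue SafeActor object] + [CachedActor FrozenBlock TinyQueue object] + [CachedActor]
  take CachedActor:  [FrozenBlock TinyQueue object] + [TinyQueue SafeActor object] + [CachedActor FrozenBlock TinyQueue object] + [CachedActor]
  take FrozenBlock:  [FrozenBlock TinyQueue object] + [TinyQueue SafeActor object] + [FrozenBlock TinyQueue object]
  take TinyQueue:  [TinyQueue object] + [TinyQueue SafeActor object] + [TinyQueue object]
  take SafeActor:  [object] + [SafeActor object] + [object]
  take object:  [object] + [object] + [object]
MRO: SmartActor LazyView SafeGraph LocalRecord CachedActor FrozenBlock TinyQueue SafeActor object
handle is defined in: CachedActor, LocalRecord, SafeGraph, TinyQueue. First along the MRO is SafeGraph.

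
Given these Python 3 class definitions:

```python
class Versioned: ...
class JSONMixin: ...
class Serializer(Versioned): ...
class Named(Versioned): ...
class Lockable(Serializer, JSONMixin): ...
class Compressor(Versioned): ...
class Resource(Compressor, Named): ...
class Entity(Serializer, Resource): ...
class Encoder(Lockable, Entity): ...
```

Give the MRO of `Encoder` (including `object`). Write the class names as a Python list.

[Encoder, Lockable, Entity, Serializer, Resource, Compressor, Named, Versioned, JSONMixin, object]

L[Encoder] = Encoder + merge(L[Lockable], L[Entity], [Lockable Entity])
  take Lockable:  [Lockable Serializer Versioned JSONMixin object] + [Entity Serializer Resource Compressor Named Versioned object] + [Lockable Entity]
  take Entity:  [Serializer Versioned JSONMixin object] + [Entity Serializer Resource Compressor Named Versioned object] + [Entity]
  take Serializer:  [Serializer Versioned JSONMixin object] + [Serializer Resource Compressor Named Versioned object]
  take Resource:  [Versioned JSONMixin object] + [Resource Compressor Named Versioned object]
  take Compressor:  [Versioned JSONMixin object] + [Compressor Named Versioned object]
  take Named:  [Versioned JSONMixin object] + [Named Versioned object]
  take Versioned:  [Versioned JSONMixin object] + [Versioned object]
  take JSONMixin:  [JSONMixin object] + [object]
  take object:  [object] + [object]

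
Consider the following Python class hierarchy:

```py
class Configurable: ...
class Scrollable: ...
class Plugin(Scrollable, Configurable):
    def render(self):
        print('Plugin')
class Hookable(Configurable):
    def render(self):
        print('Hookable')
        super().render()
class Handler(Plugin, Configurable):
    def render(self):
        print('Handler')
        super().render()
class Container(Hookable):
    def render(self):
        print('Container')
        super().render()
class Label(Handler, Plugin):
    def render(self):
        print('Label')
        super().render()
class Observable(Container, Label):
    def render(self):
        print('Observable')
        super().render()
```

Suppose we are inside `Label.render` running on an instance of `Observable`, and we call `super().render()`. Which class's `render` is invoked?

L[Observable] = Observable + merge(L[Container], L[Label], [Container Label])
  take Container:  [Container Hookable Configurable object] + [Label Handler Plugin Scrollable Configurable object] + [Container Label]
  take Hookable:  [Hookable Configurable object] + [Label Handler Plugin Scrollable Configurable object] + [Label]
  take Label:  [Configurable object] + [Label Handler Plugin Scrollable Configurable object] + [Label]
  take Handler:  [Configurable object] + [Handler Plugin Scrollable Configurable object]
  take Plugin:  [Configurable object] + [Plugin Scrollable Configurable object]
  take Scrollable:  [Configurable object] + [Scrollable Configurable object]
  take Configurable:  [Configurable object] + [Configurable object]
  take object:  [object] + [object]
MRO: Observable Container Hookable Label Handler Plugin Scrollable Configurable object
super() in Label.render on a Observable instance goes to the class after Label in Observable's MRO: Handler.

Handler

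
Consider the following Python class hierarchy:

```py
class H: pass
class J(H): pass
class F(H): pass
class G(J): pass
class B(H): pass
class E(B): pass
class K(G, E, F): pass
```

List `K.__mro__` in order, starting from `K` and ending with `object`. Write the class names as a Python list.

[K, G, J, E, B, F, H, object]

L[K] = K + merge(L[G], L[E], L[F], [G E F])
  take G:  [G J H object] + [E B H object] + [F H object] + [G E F]
  take J:  [J H object] + [E B H object] + [F H object] + [E F]
  take E:  [H object] + [E B H object] + [F H object] + [E F]
  take B:  [H object] + [B H object] + [F H object] + [F]
  take F:  [H object] + [H object] + [F H object] + [F]
  take H:  [H object] + [H object] + [H object]
  take object:  [object] + [object] + [object]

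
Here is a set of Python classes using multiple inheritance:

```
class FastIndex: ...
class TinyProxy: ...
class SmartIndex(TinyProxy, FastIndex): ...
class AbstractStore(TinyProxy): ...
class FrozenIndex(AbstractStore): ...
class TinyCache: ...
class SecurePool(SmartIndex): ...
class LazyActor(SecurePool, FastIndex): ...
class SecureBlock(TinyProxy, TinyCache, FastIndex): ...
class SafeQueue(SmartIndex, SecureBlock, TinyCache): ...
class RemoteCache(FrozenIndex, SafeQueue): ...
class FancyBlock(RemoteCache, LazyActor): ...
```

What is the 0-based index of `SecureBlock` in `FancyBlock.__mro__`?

8

L[FancyBlock] = FancyBlock + merge(L[RemoteCache], L[LazyActor], [RemoteCache LazyActor])
  take RemoteCache:  [RemoteCache FrozenIndex AbstractStore SafeQueue SmartIndex SecureBlock TinyProxy TinyCache FastIndex object] + [LazyActor SecurePool SmartIndex TinyProxy FastIndex object] + [RemoteCache LazyActor]
  take FrozenIndex:  [FrozenIndex AbstractStore SafeQueue SmartIndex SecureBlock TinyProxy TinyCache FastIndex object] + [LazyActor SecurePool SmartIndex TinyProxy FastIndex object] + [LazyActor]
  take AbstractStore:  [AbstractStore SafeQueue SmartIndex SecureBlock TinyProxy TinyCache FastIndex object] + [LazyActor SecurePool SmartIndex TinyProxy FastIndex object] + [LazyActor]
  take SafeQueue:  [SafeQueue SmartIndex SecureBlock TinyProxy TinyCache FastIndex object] + [LazyActor SecurePool SmartIndex TinyProxy FastIndex object] + [LazyActor]
  take LazyActor:  [SmartIndex SecureBlock TinyProxy TinyCache FastIndex object] + [LazyActor SecurePool SmartIndex TinyProxy FastIndex object] + [LazyActor]
  take SecurePool:  [SmartIndex SecureBlock TinyProxy TinyCache FastIndex object] + [SecurePool SmartIndex TinyProxy FastIndex object]
  take SmartIndex:  [SmartIndex SecureBlock TinyProxy TinyCache FastIndex object] + [SmartIndex TinyProxy FastIndex object]
  take SecureBlock:  [SecureBlock TinyProxy TinyCache FastIndex object] + [TinyProxy FastIndex object]
  take TinyProxy:  [TinyProxy TinyCache FastIndex object] + [TinyProxy FastIndex object]
  take TinyCache:  [TinyCache FastIndex object] + [FastIndex object]
  take FastIndex:  [FastIndex object] + [FastIndex object]
  take object:  [object] + [object]
MRO: FancyBlock RemoteCache FrozenIndex AbstractStore SafeQueue LazyActor SecurePool SmartIndex SecureBlock TinyProxy TinyCache FastIndex object
SecureBlock sits at index 8.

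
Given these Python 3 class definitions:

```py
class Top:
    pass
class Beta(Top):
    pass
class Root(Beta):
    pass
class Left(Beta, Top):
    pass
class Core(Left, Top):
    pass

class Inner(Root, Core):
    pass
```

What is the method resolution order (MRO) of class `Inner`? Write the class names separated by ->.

L[Inner] = Inner + merge(L[Root], L[Core], [Root Core])
  take Root:  [Root Beta Top object] + [Core Left Beta Top object] + [Root Core]
  take Core:  [Beta Top object] + [Core Left Beta Top object] + [Core]
  take Left:  [Beta Top object] + [Left Beta Top object]
  take Beta:  [Beta Top object] + [Beta Top object]
  take Top:  [Top object] + [Top object]
  take object:  [object] + [object]

Inner -> Root -> Core -> Left -> Beta -> Top -> object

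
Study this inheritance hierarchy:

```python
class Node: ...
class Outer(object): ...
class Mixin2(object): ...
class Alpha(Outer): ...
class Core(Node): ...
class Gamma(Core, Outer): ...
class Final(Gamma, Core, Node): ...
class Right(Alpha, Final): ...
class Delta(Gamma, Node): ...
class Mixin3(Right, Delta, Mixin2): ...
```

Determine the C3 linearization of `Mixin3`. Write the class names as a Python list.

L[Mixin3] = Mixin3 + merge(L[Right], L[Delta], L[Mixin2], [Right Delta Mixin2])
  take Right:  [Right Alpha Final Gamma Core Node Outer object] + [Delta Gamma Core Node Outer object] + [Mixin2 object] + [Right Delta Mixin2]
  take Alpha:  [Alpha Final Gamma Core Node Outer object] + [Delta Gamma Core Node Outer object] + [Mixin2 object] + [Delta Mixin2]
  take Final:  [Final Gamma Core Node Outer object] + [Delta Gamma Core Node Outer object] + [Mixin2 object] + [Delta Mixin2]
  take Delta:  [Gamma Core Node Outer object] + [Delta Gamma Core Node Outer object] + [Mixin2 object] + [Delta Mixin2]
  take Gamma:  [Gamma Core Node Outer object] + [Gamma Core Node Outer object] + [Mixin2 object] + [Mixin2]
  take Core:  [Core Node Outer object] + [Core Node Outer object] + [Mixin2 object] + [Mixin2]
  take Node:  [Node Outer object] + [Node Outer object] + [Mixin2 object] + [Mixin2]
  take Outer:  [Outer object] + [Outer object] + [Mixin2 object] + [Mixin2]
  take Mixin2:  [object] + [object] + [Mixin2 object] + [Mixin2]
  take object:  [object] + [object] + [object]

[Mixin3, Right, Alpha, Final, Delta, Gamma, Core, Node, Outer, Mixin2, object]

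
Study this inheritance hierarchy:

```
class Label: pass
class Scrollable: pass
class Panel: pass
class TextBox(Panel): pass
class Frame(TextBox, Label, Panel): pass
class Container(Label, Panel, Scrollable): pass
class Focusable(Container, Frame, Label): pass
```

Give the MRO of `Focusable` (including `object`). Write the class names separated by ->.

Focusable -> Container -> Frame -> TextBox -> Label -> Panel -> Scrollable -> object

L[Focusable] = Focusable + merge(L[Container], L[Frame], L[Label], [Container Frame Label])
  take Container:  [Container Label Panel Scrollable object] + [Frame TextBox Label Panel object] + [Label object] + [Container Frame Label]
  take Frame:  [Label Panel Scrollable object] + [Frame TextBox Label Panel object] + [Label object] + [Frame Label]
  take TextBox:  [Label Panel Scrollable object] + [TextBox Label Panel object] + [Label object] + [Label]
  take Label:  [Label Panel Scrollable object] + [Label Panel object] + [Label object] + [Label]
  take Panel:  [Panel Scrollable object] + [Panel object] + [object]
  take Scrollable:  [Scrollable object] + [object] + [object]
  take object:  [object] + [object] + [object]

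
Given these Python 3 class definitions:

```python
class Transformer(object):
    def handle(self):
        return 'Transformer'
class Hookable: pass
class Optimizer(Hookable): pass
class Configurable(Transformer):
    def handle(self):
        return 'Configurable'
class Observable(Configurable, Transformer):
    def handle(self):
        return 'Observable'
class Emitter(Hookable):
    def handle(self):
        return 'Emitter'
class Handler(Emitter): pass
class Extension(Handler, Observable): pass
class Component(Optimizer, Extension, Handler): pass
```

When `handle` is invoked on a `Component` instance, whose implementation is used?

L[Component] = Component + merge(L[Optimizer], L[Extension], L[Handler], [Optimizer Extension Handler])
  take Optimizer:  [Optimizer Hookable object] + [Extension Handler Emitter Hookable Observable Configurable Transformer object] + [Handler Emitter Hookable object] + [Optimizer Extension Handler]
  take Extension:  [Hookable object] + [Extension Handler Emitter Hookable Observable Configurable Transformer object] + [Handler Emitter Hookable object] + [Extension Handler]
  take Handler:  [Hookable object] + [Handler Emitter Hookable Observable Configurable Transformer object] + [Handler Emitter Hookable object] + [Handler]
  take Emitter:  [Hookable object] + [Emitter Hookable Observable Configurable Transformer object] + [Emitter Hookable object]
  take Hookable:  [Hookable object] + [Hookable Observable Configurable Transformer object] + [Hookable object]
  take Observable:  [object] + [Observable Configurable Transformer object] + [object]
  take Configurable:  [object] + [Configurable Transformer object] + [object]
  take Transformer:  [object] + [Transformer object] + [object]
  take object:  [object] + [object] + [object]
MRO: Component Optimizer Extension Handler Emitter Hookable Observable Configurable Transformer object
handle is defined in: Configurable, Emitter, Observable, Transformer. First along the MRO is Emitter.

Emitter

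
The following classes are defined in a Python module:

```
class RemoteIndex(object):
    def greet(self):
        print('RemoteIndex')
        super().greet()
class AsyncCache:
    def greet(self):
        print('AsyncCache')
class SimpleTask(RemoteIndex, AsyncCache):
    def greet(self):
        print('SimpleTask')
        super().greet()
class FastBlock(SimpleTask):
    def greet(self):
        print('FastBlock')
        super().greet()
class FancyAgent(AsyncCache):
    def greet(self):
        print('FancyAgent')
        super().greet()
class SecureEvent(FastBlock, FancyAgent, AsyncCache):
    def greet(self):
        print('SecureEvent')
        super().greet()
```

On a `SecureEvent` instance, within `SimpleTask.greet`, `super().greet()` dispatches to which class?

RemoteIndex

L[SecureEvent] = SecureEvent + merge(L[FastBlock], L[FancyAgent], L[AsyncCache], [FastBlock FancyAgent AsyncCache])
  take FastBlock:  [FastBlock SimpleTask RemoteIndex AsyncCache object] + [FancyAgent AsyncCache object] + [AsyncCache object] + [FastBlock FancyAgent AsyncCache]
  take SimpleTask:  [SimpleTask RemoteIndex AsyncCache object] + [FancyAgent AsyncCache object] + [AsyncCache object] + [FancyAgent AsyncCache]
  take RemoteIndex:  [RemoteIndex AsyncCache object] + [FancyAgent AsyncCache object] + [AsyncCache object] + [FancyAgent AsyncCache]
  take FancyAgent:  [AsyncCache object] + [FancyAgent AsyncCache object] + [AsyncCache object] + [FancyAgent AsyncCache]
  take AsyncCache:  [AsyncCache object] + [AsyncCache object] + [AsyncCache object] + [AsyncCache]
  take object:  [object] + [object] + [object]
MRO: SecureEvent FastBlock SimpleTask RemoteIndex FancyAgent AsyncCache object
super() in SimpleTask.greet on a SecureEvent instance goes to the class after SimpleTask in SecureEvent's MRO: RemoteIndex.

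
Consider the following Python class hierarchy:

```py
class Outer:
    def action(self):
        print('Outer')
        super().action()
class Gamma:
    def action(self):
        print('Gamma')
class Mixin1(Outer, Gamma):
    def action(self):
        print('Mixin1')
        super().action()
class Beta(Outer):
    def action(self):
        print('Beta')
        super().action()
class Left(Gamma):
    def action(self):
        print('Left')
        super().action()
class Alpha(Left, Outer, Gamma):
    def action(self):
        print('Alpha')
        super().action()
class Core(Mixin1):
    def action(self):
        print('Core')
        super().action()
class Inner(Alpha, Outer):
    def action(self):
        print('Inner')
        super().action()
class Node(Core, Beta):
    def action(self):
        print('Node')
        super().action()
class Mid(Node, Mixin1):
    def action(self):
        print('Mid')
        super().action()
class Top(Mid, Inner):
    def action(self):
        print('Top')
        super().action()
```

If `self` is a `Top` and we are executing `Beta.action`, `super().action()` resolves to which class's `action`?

L[Top] = Top + merge(L[Mid], L[Inner], [Mid Inner])
  take Mid:  [Mid Node Core Mixin1 Beta Outer Gamma object] + [Inner Alpha Left Outer Gamma object] + [Mid Inner]
  take Node:  [Node Core Mixin1 Beta Outer Gamma object] + [Inner Alpha Left Outer Gamma object] + [Inner]
  take Core:  [Core Mixin1 Beta Outer Gamma object] + [Inner Alpha Left Outer Gamma object] + [Inner]
  take Mixin1:  [Mixin1 Beta Outer Gamma object] + [Inner Alpha Left Outer Gamma object] + [Inner]
  take Beta:  [Beta Outer Gamma object] + [Inner Alpha Left Outer Gamma object] + [Inner]
  take Inner:  [Outer Gamma object] + [Inner Alpha Left Outer Gamma object] + [Inner]
  take Alpha:  [Outer Gamma object] + [Alpha Left Outer Gamma object]
  take Left:  [Outer Gamma object] + [Left Outer Gamma object]
  take Outer:  [Outer Gamma object] + [Outer Gamma object]
  take Gamma:  [Gamma object] + [Gamma object]
  take object:  [object] + [object]
MRO: Top Mid Node Core Mixin1 Beta Inner Alpha Left Outer Gamma object
super() in Beta.action on a Top instance goes to the class after Beta in Top's MRO: Inner.

Inner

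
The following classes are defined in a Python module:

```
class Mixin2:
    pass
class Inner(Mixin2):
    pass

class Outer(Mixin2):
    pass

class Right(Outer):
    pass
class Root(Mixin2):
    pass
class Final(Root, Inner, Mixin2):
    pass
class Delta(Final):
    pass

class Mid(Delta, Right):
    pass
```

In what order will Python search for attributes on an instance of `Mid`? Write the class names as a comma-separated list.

Mid, Delta, Final, Root, Inner, Right, Outer, Mixin2, object

L[Mid] = Mid + merge(L[Delta], L[Right], [Delta Right])
  take Delta:  [Delta Final Root Inner Mixin2 object] + [Right Outer Mixin2 object] + [Delta Right]
  take Final:  [Final Root Inner Mixin2 object] + [Right Outer Mixin2 object] + [Right]
  take Root:  [Root Inner Mixin2 object] + [Right Outer Mixin2 object] + [Right]
  take Inner:  [Inner Mixin2 object] + [Right Outer Mixin2 object] + [Right]
  take Right:  [Mixin2 object] + [Right Outer Mixin2 object] + [Right]
  take Outer:  [Mixin2 object] + [Outer Mixin2 object]
  take Mixin2:  [Mixin2 object] + [Mixin2 object]
  take object:  [object] + [object]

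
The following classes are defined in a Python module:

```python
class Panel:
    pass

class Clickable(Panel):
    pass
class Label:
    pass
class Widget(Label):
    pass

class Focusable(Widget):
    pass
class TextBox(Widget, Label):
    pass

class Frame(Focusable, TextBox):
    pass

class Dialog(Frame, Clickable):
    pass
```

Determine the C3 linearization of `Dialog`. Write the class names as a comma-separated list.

L[Dialog] = Dialog + merge(L[Frame], L[Clickable], [Frame Clickable])
  take Frame:  [Frame Focusable TextBox Widget Label object] + [Clickable Panel object] + [Frame Clickable]
  take Focusable:  [Focusable TextBox Widget Label object] + [Clickable Panel object] + [Clickable]
  take TextBox:  [TextBox Widget Label object] + [Clickable Panel object] + [Clickable]
  take Widget:  [Widget Label object] + [Clickable Panel object] + [Clickable]
  take Label:  [Label object] + [Clickable Panel object] + [Clickable]
  take Clickable:  [object] + [Clickable Panel object] + [Clickable]
  take Panel:  [object] + [Panel object]
  take object:  [object] + [object]

Dialog, Frame, Focusable, TextBox, Widget, Label, Clickable, Panel, object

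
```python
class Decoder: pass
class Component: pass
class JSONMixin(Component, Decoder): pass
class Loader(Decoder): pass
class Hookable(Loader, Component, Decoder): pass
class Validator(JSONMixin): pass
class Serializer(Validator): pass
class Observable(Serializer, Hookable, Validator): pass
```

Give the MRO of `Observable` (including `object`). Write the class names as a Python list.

L[Observable] = Observable + merge(L[Serializer], L[Hookable], L[Validator], [Serializer Hookable Validator])
  take Serializer:  [Serializer Validator JSONMixin Component Decoder object] + [Hookable Loader Component Decoder object] + [Validator JSONMixin Component Decoder object] + [Serializer Hookable Validator]
  take Hookable:  [Validator JSONMixin Component Decoder object] + [Hookable Loader Component Decoder object] + [Validator JSONMixin Component Decoder object] + [Hookable Validator]
  take Validator:  [Validator JSONMixin Component Decoder object] + [Loader Component Decoder object] + [Validator JSONMixin Component Decoder object] + [Validator]
  take JSONMixin:  [JSONMixin Component Decoder object] + [Loader Component Decoder object] + [JSONMixin Component Decoder object]
  take Loader:  [Component Decoder object] + [Loader Component Decoder object] + [Component Decoder object]
  take Component:  [Component Decoder object] + [Component Decoder object] + [Component Decoder object]
  take Decoder:  [Decoder object] + [Decoder object] + [Decoder object]
  take object:  [object] + [object] + [object]

[Observable, Serializer, Hookable, Validator, JSONMixin, Loader, Component, Decoder, object]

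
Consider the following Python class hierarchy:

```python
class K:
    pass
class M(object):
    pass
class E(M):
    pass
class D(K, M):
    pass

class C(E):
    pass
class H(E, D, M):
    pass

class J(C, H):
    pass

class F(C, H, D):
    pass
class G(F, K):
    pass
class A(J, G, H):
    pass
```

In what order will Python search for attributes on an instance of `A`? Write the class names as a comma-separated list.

A, J, G, F, C, H, E, D, K, M, object

L[A] = A + merge(L[J], L[G], L[H], [J G H])
  take J:  [J C H E D K M object] + [G F C H E D K M object] + [H E D K M object] + [J G H]
  take G:  [C H E D K M object] + [G F C H E D K M object] + [H E D K M object] + [G H]
  take F:  [C H E D K M object] + [F C H E D K M object] + [H E D K M object] + [H]
  take C:  [C H E D K M object] + [C H E D K M object] + [H E D K M object] + [H]
  take H:  [H E D K M object] + [H E D K M object] + [H E D K M object] + [H]
  take E:  [E D K M object] + [E D K M object] + [E D K M object]
  take D:  [D K M object] + [D K M object] + [D K M object]
  take K:  [K M object] + [K M object] + [K M object]
  take M:  [M object] + [M object] + [M object]
  take object:  [object] + [object] + [object]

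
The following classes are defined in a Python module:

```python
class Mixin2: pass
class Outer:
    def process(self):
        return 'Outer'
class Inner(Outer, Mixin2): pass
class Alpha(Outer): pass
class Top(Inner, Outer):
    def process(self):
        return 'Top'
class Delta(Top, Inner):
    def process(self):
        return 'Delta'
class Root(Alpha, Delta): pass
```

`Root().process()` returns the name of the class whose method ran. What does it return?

L[Root] = Root + merge(L[Alpha], L[Delta], [Alpha Delta])
  take Alpha:  [Alpha Outer object] + [Delta Top Inner Outer Mixin2 object] + [Alpha Delta]
  take Delta:  [Outer object] + [Delta Top Inner Outer Mixin2 object] + [Delta]
  take Top:  [Outer object] + [Top Inner Outer Mixin2 object]
  take Inner:  [Outer object] + [Inner Outer Mixin2 object]
  take Outer:  [Outer object] + [Outer Mixin2 object]
  take Mixin2:  [object] + [Mixin2 object]
  take object:  [object] + [object]
MRO: Root Alpha Delta Top Inner Outer Mixin2 object
process is defined in: Delta, Outer, Top. First along the MRO is Delta.

Delta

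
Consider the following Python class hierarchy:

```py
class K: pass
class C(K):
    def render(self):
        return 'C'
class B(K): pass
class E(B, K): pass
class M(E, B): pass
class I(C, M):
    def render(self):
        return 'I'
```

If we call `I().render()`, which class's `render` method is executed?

I

L[I] = I + merge(L[C], L[M], [C M])
  take C:  [C K object] + [M E B K object] + [C M]
  take M:  [K object] + [M E B K object] + [M]
  take E:  [K object] + [E B K object]
  take B:  [K object] + [B K object]
  take K:  [K object] + [K object]
  take object:  [object] + [object]
MRO: I C M E B K object
render is defined in: C, I. First along the MRO is I.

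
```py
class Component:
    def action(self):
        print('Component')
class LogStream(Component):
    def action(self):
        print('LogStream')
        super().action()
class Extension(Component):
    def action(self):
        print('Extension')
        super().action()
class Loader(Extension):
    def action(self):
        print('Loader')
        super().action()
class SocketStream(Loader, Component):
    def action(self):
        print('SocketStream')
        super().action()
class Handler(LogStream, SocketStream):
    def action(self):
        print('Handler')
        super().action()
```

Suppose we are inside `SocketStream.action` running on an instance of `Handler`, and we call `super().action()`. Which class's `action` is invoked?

Loader

L[Handler] = Handler + merge(L[LogStream], L[SocketStream], [LogStream SocketStream])
  take LogStream:  [LogStream Component object] + [SocketStream Loader Extension Component object] + [LogStream SocketStream]
  take SocketStream:  [Component object] + [SocketStream Loader Extension Component object] + [SocketStream]
  take Loader:  [Component object] + [Loader Extension Component object]
  take Extension:  [Component object] + [Extension Component object]
  take Component:  [Component object] + [Component object]
  take object:  [object] + [object]
MRO: Handler LogStream SocketStream Loader Extension Component object
super() in SocketStream.action on a Handler instance goes to the class after SocketStream in Handler's MRO: Loader.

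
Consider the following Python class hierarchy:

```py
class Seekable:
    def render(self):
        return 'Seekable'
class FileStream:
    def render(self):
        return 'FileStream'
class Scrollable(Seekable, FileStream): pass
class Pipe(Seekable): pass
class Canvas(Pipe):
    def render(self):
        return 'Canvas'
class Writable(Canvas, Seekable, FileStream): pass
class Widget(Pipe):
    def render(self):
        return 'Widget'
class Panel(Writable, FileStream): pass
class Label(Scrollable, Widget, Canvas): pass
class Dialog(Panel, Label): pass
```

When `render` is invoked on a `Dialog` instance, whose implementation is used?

L[Dialog] = Dialog + merge(L[Panel], L[Label], [Panel Label])
  take Panel:  [Panel Writable Canvas Pipe Seekable FileStream object] + [Label Scrollable Widget Canvas Pipe Seekable FileStream object] + [Panel Label]
  take Writable:  [Writable Canvas Pipe Seekable FileStream object] + [Label Scrollable Widget Canvas Pipe Seekable FileStream object] + [Label]
  take Label:  [Canvas Pipe Seekable FileStream object] + [Label Scrollable Widget Canvas Pipe Seekable FileStream object] + [Label]
  take Scrollable:  [Canvas Pipe Seekable FileStream object] + [Scrollable Widget Canvas Pipe Seekable FileStream object]
  take Widget:  [Canvas Pipe Seekable FileStream object] + [Widget Canvas Pipe Seekable FileStream object]
  take Canvas:  [Canvas Pipe Seekable FileStream object] + [Canvas Pipe Seekable FileStream object]
  take Pipe:  [Pipe Seekable FileStream object] + [Pipe Seekable FileStream object]
  take Seekable:  [Seekable FileStream object] + [Seekable FileStream object]
  take FileStream:  [FileStream object] + [FileStream object]
  take object:  [object] + [object]
MRO: Dialog Panel Writable Label Scrollable Widget Canvas Pipe Seekable FileStream object
render is defined in: Canvas, FileStream, Seekable, Widget. First along the MRO is Widget.

Widget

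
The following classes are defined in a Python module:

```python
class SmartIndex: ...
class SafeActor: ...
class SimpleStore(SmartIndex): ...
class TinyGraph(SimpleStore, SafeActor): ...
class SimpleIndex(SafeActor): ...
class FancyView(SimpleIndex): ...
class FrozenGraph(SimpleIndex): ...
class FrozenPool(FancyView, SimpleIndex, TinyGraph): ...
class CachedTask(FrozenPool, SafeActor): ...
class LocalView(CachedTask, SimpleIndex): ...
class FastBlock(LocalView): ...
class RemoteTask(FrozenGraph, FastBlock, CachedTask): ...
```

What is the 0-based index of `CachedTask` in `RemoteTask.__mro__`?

L[RemoteTask] = RemoteTask + merge(L[FrozenGraph], L[FastBlock], L[CachedTask], [FrozenGraph FastBlock CachedTask])
  take FrozenGraph:  [FrozenGraph SimpleIndex SafeActor object] + [FastBlock LocalView CachedTask FrozenPool FancyView SimpleIndex TinyGraph SimpleStore SmartIndex SafeActor object] + [CachedTask FrozenPool FancyView SimpleIndex TinyGraph SimpleStore SmartIndex SafeActor object] + [FrozenGraph FastBlock CachedTask]
  take FastBlock:  [SimpleIndex SafeActor object] + [FastBlock LocalView CachedTask FrozenPool FancyView SimpleIndex TinyGraph SimpleStore SmartIndex SafeActor object] + [CachedTask FrozenPool FancyView SimpleIndex TinyGraph SimpleStore SmartIndex SafeActor object] + [FastBlock CachedTask]
  take LocalView:  [SimpleIndex SafeActor object] + [LocalView CachedTask FrozenPool FancyView SimpleIndex TinyGraph SimpleStore SmartIndex SafeActor object] + [CachedTask FrozenPool FancyView SimpleIndex TinyGraph SimpleStore SmartIndex SafeActor object] + [CachedTask]
  take CachedTask:  [SimpleIndex SafeActor object] + [CachedTask FrozenPool FancyView SimpleIndex TinyGraph SimpleStore SmartIndex SafeActor object] + [CachedTask FrozenPool FancyView SimpleIndex TinyGraph SimpleStore SmartIndex SafeActor object] + [CachedTask]
  take FrozenPool:  [SimpleIndex SafeActor object] + [FrozenPool FancyView SimpleIndex TinyGraph SimpleStore SmartIndex SafeActor object] + [FrozenPool FancyView SimpleIndex TinyGraph SimpleStore SmartIndex SafeActor object]
  take FancyView:  [SimpleIndex SafeActor object] + [FancyView SimpleIndex TinyGraph SimpleStore SmartIndex SafeActor object] + [FancyView SimpleIndex TinyGraph SimpleStore SmartIndex SafeActor object]
  take SimpleIndex:  [SimpleIndex SafeActor object] + [SimpleIndex TinyGraph SimpleStore SmartIndex SafeActor object] + [SimpleIndex TinyGraph SimpleStore SmartIndex SafeActor object]
  take TinyGraph:  [SafeActor object] + [TinyGraph SimpleStore SmartIndex SafeActor object] + [TinyGraph SimpleStore SmartIndex SafeActor object]
  take SimpleStore:  [SafeActor object] + [SimpleStore SmartIndex SafeActor object] + [SimpleStore SmartIndex SafeActor object]
  take SmartIndex:  [SafeActor object] + [SmartIndex SafeActor object] + [SmartIndex SafeActor object]
  take SafeActor:  [SafeActor object] + [SafeActor object] + [SafeActor object]
  take object:  [object] + [object] + [object]
MRO: RemoteTask FrozenGraph FastBlock LocalView CachedTask FrozenPool FancyView SimpleIndex TinyGraph SimpleStore SmartIndex SafeActor object
CachedTask sits at index 4.

4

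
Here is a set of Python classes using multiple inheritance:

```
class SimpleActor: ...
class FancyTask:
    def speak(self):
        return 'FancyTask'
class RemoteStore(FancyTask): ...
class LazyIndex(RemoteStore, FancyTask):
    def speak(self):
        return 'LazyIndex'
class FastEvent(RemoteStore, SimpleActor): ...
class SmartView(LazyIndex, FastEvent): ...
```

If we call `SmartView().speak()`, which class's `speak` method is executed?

LazyIndex

L[SmartView] = SmartView + merge(L[LazyIndex], L[FastEvent], [LazyIndex FastEvent])
  take LazyIndex:  [LazyIndex RemoteStore FancyTask object] + [FastEvent RemoteStore FancyTask SimpleActor object] + [LazyIndex FastEvent]
  take FastEvent:  [RemoteStore FancyTask object] + [FastEvent RemoteStore FancyTask SimpleActor object] + [FastEvent]
  take RemoteStore:  [RemoteStore FancyTask object] + [RemoteStore FancyTask SimpleActor object]
  take FancyTask:  [FancyTask object] + [FancyTask SimpleActor object]
  take SimpleActor:  [object] + [SimpleActor object]
  take object:  [object] + [object]
MRO: SmartView LazyIndex FastEvent RemoteStore FancyTask SimpleActor object
speak is defined in: FancyTask, LazyIndex. First along the MRO is LazyIndex.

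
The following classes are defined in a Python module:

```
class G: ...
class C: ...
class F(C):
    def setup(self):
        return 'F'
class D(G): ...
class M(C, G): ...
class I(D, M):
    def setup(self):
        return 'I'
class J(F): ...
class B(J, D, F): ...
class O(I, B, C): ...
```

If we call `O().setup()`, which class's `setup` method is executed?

L[O] = O + merge(L[I], L[B], L[C], [I B C])
  take I:  [I D M C G object] + [B J D F C G object] + [C object] + [I B C]
  take B:  [D M C G object] + [B J D F C G object] + [C object] + [B C]
  take J:  [D M C G object] + [J D F C G object] + [C object] + [C]
  take D:  [D M C G object] + [D F C G object] + [C object] + [C]
  take M:  [M C G object] + [F C G object] + [C object] + [C]
  take F:  [C G object] + [F C G object] + [C object] + [C]
  take C:  [C G object] + [C G object] + [C object] + [C]
  take G:  [G object] + [G object] + [object]
  take object:  [object] + [object] + [object]
MRO: O I B J D M F C G object
setup is defined in: F, I. First along the MRO is I.

I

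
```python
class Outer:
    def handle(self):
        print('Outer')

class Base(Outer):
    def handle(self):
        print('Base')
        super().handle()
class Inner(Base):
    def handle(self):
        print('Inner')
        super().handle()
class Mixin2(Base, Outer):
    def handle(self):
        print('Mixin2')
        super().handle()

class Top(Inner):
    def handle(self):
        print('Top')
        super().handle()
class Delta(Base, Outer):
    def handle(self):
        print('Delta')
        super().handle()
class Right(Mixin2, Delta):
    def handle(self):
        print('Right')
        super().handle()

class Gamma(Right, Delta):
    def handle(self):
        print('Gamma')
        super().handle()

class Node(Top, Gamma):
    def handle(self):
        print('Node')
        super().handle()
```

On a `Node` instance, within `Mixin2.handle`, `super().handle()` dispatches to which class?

L[Node] = Node + merge(L[Top], L[Gamma], [Top Gamma])
  take Top:  [Top Inner Base Outer object] + [Gamma Right Mixin2 Delta Base Outer object] + [Top Gamma]
  take Inner:  [Inner Base Outer object] + [Gamma Right Mixin2 Delta Base Outer object] + [Gamma]
  take Gamma:  [Base Outer object] + [Gamma Right Mixin2 Delta Base Outer object] + [Gamma]
  take Right:  [Base Outer object] + [Right Mixin2 Delta Base Outer object]
  take Mixin2:  [Base Outer object] + [Mixin2 Delta Base Outer object]
  take Delta:  [Base Outer object] + [Delta Base Outer object]
  take Base:  [Base Outer object] + [Base Outer object]
  take Outer:  [Outer object] + [Outer object]
  take object:  [object] + [object]
MRO: Node Top Inner Gamma Right Mixin2 Delta Base Outer object
super() in Mixin2.handle on a Node instance goes to the class after Mixin2 in Node's MRO: Delta.

Delta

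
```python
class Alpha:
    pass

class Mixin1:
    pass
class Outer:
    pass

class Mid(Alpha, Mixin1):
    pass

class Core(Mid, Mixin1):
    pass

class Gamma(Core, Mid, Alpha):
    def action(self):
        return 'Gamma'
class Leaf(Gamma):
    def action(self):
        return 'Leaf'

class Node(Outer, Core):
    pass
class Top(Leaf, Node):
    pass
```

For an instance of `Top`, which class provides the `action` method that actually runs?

L[Top] = Top + merge(L[Leaf], L[Node], [Leaf Node])
  take Leaf:  [Leaf Gamma Core Mid Alpha Mixin1 object] + [Node Outer Core Mid Alpha Mixin1 object] + [Leaf Node]
  take Gamma:  [Gamma Core Mid Alpha Mixin1 object] + [Node Outer Core Mid Alpha Mixin1 object] + [Node]
  take Node:  [Core Mid Alpha Mixin1 object] + [Node Outer Core Mid Alpha Mixin1 object] + [Node]
  take Outer:  [Core Mid Alpha Mixin1 object] + [Outer Core Mid Alpha Mixin1 object]
  take Core:  [Core Mid Alpha Mixin1 object] + [Core Mid Alpha Mixin1 object]
  take Mid:  [Mid Alpha Mixin1 object] + [Mid Alpha Mixin1 object]
  take Alpha:  [Alpha Mixin1 object] + [Alpha Mixin1 object]
  take Mixin1:  [Mixin1 object] + [Mixin1 object]
  take object:  [object] + [object]
MRO: Top Leaf Gamma Node Outer Core Mid Alpha Mixin1 object
action is defined in: Gamma, Leaf. First along the MRO is Leaf.

Leaf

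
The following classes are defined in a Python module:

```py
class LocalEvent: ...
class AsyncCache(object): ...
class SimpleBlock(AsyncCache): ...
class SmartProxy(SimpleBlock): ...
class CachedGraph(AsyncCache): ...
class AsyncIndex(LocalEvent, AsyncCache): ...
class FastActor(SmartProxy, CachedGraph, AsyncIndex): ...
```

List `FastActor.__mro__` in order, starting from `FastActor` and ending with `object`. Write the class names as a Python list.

[FastActor, SmartProxy, SimpleBlock, CachedGraph, AsyncIndex, LocalEvent, AsyncCache, object]

L[FastActor] = FastActor + merge(L[SmartProxy], L[CachedGraph], L[AsyncIndex], [SmartProxy CachedGraph AsyncIndex])
  take SmartProxy:  [SmartProxy SimpleBlock AsyncCache object] + [CachedGraph AsyncCache object] + [AsyncIndex LocalEvent AsyncCache object] + [SmartProxy CachedGraph AsyncIndex]
  take SimpleBlock:  [SimpleBlock AsyncCache object] + [CachedGraph AsyncCache object] + [AsyncIndex LocalEvent AsyncCache object] + [CachedGraph AsyncIndex]
  take CachedGraph:  [AsyncCache object] + [CachedGraph AsyncCache object] + [AsyncIndex LocalEvent AsyncCache object] + [CachedGraph AsyncIndex]
  take AsyncIndex:  [AsyncCache object] + [AsyncCache object] + [AsyncIndex LocalEvent AsyncCache object] + [AsyncIndex]
  take LocalEvent:  [AsyncCache object] + [AsyncCache object] + [LocalEvent AsyncCache object]
  take AsyncCache:  [AsyncCache object] + [AsyncCache object] + [AsyncCache object]
  take object:  [object] + [object] + [object]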